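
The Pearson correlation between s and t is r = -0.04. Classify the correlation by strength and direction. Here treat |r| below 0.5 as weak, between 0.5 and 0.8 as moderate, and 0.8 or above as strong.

r = -0.04 < 0 so the relationship is negative.
|r| = 0.04, which falls in the weak range.

weak negative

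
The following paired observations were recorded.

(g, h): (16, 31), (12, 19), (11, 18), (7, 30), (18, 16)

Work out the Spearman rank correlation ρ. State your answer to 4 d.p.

-0.3000

Rank g: 4, 3, 2, 1, 5
Rank h: 5, 3, 2, 4, 1
d = rank(g) − rank(h): -1, 0, 0, -3, 4; Σd² = 26
ρ = 1 − 6Σd² / [n(n²−1)] = 1 − 6×26 / (5×24) = 1 − 156/120 ≈ -0.3000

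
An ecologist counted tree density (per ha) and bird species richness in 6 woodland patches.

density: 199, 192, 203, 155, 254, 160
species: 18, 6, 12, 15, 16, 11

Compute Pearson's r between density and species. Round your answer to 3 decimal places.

n = 6, Σx = 1163, Σy = 78, Σx² = 231815, Σy² = 1106, Σxy = 15319
nΣxy − ΣxΣy = 91914 − 90714 = 1200
nΣx² − (Σx)² = 1390890 − 1352569 = 38321; nΣy² − (Σy)² = 6636 − 6084 = 552
r = 1200 / √(38321 × 552) = 1200 / 4599.2599 ≈ 0.261

0.261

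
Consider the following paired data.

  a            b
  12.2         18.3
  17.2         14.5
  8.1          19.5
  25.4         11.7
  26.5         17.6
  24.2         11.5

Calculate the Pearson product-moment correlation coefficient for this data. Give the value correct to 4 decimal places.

-0.6827

n = 6, Σa = 113.6, Σb = 93.1, Σa² = 2443.34, Σb² = 1504.29, Σab = 1672.49
nΣab − ΣaΣb = 10034.94 − 10576.16 = -541.22
nΣa² − (Σa)² = 14660.04 − 12904.96 = 1755.08; nΣb² − (Σb)² = 9025.74 − 8667.61 = 358.13
r = -541.22 / √(1755.08 × 358.13) = -541.22 / 792.8094 ≈ -0.6827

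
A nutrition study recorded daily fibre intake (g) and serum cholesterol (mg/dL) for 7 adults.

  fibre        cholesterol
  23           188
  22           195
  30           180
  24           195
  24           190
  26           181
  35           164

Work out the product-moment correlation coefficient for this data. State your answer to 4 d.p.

-0.9446

n = 7, Σx = 184, Σy = 1293, Σx² = 4966, Σy² = 239551, Σxy = 33700
nΣxy − ΣxΣy = 235900 − 237912 = -2012
nΣx² − (Σx)² = 34762 − 33856 = 906; nΣy² − (Σy)² = 1676857 − 1671849 = 5008
r = -2012 / √(906 × 5008) = -2012 / 2130.0817 ≈ -0.9446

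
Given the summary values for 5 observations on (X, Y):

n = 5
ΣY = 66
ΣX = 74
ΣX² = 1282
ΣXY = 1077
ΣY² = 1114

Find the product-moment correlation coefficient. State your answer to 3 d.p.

r = (nΣXY − ΣXΣY) / √[(nΣX² − (ΣX)²)(nΣY² − (ΣY)²)]
Numerator: 5×1077 − 74×66 = 501
Denominator: √[(6410 − 5476)(5570 − 4356)] = √[934 × 1214] = 1064.8361
r = 501 / 1064.8361 ≈ 0.470

0.470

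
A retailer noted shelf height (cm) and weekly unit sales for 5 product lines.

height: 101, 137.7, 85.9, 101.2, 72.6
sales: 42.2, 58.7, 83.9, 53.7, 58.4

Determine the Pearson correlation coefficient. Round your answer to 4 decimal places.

-0.2481

n = 5, Σx = 498.4, Σy = 296.9, Σx² = 52053.3, Σy² = 18559.99, Σxy = 29226.48
nΣxy − ΣxΣy = 146132.4 − 147974.96 = -1842.56
nΣx² − (Σx)² = 260266.5 − 248402.56 = 11863.94; nΣy² − (Σy)² = 92799.95 − 88149.61 = 4650.34
r = -1842.56 / √(11863.94 × 4650.34) = -1842.56 / 7427.7422 ≈ -0.2481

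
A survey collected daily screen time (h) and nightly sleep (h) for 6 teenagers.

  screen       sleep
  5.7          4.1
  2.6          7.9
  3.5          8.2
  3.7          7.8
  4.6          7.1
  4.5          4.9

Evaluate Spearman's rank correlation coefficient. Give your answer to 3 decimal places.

Rank screen: 6, 1, 2, 3, 5, 4
Rank sleep: 1, 5, 6, 4, 3, 2
d = rank(screen) − rank(sleep): 5, -4, -4, -1, 2, 2; Σd² = 66
ρ = 1 − 6Σd² / [n(n²−1)] = 1 − 6×66 / (6×35) = 1 − 396/210 ≈ -0.886

-0.886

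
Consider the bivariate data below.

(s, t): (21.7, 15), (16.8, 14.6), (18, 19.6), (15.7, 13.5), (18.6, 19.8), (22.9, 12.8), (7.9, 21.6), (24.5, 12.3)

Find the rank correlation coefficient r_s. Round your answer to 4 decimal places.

Rank s: 6, 3, 4, 2, 5, 7, 1, 8
Rank t: 5, 4, 6, 3, 7, 2, 8, 1
d = rank(s) − rank(t): 1, -1, -2, -1, -2, 5, -7, 7; Σd² = 134
ρ = 1 − 6Σd² / [n(n²−1)] = 1 − 6×134 / (8×63) = 1 − 804/504 ≈ -0.5952

-0.5952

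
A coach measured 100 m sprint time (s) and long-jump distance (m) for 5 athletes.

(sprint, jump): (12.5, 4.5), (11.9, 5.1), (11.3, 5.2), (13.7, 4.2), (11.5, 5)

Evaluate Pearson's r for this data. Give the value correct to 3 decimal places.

-0.951

n = 5, Σx = 60.9, Σy = 24, Σx² = 745.49, Σy² = 115.94, Σxy = 290.74
nΣxy − ΣxΣy = 1453.7 − 1461.6 = -7.9
nΣx² − (Σx)² = 3727.45 − 3708.81 = 18.64; nΣy² − (Σy)² = 579.7 − 576 = 3.7
r = -7.9 / √(18.64 × 3.7) = -7.9 / 8.3047 ≈ -0.951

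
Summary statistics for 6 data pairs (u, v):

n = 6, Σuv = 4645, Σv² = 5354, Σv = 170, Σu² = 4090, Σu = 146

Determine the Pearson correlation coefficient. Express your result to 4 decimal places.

0.9460

r = (nΣuv − ΣuΣv) / √[(nΣu² − (Σu)²)(nΣv² − (Σv)²)]
Numerator: 6×4645 − 146×170 = 3050
Denominator: √[(24540 − 21316)(32124 − 28900)] = √[3224 × 3224] = 3224.0000
r = 3050 / 3224.0000 ≈ 0.9460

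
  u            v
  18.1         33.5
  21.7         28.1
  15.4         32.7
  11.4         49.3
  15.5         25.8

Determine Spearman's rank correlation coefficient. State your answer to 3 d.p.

-0.500

Rank u: 4, 5, 2, 1, 3
Rank v: 4, 2, 3, 5, 1
d = rank(u) − rank(v): 0, 3, -1, -4, 2; Σd² = 30
ρ = 1 − 6Σd² / [n(n²−1)] = 1 − 6×30 / (5×24) = 1 − 180/120 ≈ -0.500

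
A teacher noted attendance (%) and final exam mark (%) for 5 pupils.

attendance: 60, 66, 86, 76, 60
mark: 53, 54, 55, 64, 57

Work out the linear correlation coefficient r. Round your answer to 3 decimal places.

n = 5, Σx = 348, Σy = 283, Σx² = 24728, Σy² = 16095, Σxy = 19758
nΣxy − ΣxΣy = 98790 − 98484 = 306
nΣx² − (Σx)² = 123640 − 121104 = 2536; nΣy² − (Σy)² = 80475 − 80089 = 386
r = 306 / √(2536 × 386) = 306 / 989.3917 ≈ 0.309

0.309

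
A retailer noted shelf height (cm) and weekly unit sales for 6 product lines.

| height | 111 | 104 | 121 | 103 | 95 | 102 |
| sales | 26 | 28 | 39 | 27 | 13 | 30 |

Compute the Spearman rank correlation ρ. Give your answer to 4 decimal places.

0.4857

Rank height: 5, 4, 6, 3, 1, 2
Rank sales: 2, 4, 6, 3, 1, 5
d = rank(height) − rank(sales): 3, 0, 0, 0, 0, -3; Σd² = 18
ρ = 1 − 6Σd² / [n(n²−1)] = 1 − 6×18 / (6×35) = 1 − 108/210 ≈ 0.4857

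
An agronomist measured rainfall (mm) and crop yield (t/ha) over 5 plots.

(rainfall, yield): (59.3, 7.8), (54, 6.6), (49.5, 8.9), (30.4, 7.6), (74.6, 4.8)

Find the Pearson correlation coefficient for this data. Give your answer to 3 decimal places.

n = 5, Σx = 267.8, Σy = 35.7, Σx² = 15372.06, Σy² = 264.41, Σxy = 1848.61
nΣxy − ΣxΣy = 9243.05 − 9560.46 = -317.41
nΣx² − (Σx)² = 76860.3 − 71716.84 = 5143.46; nΣy² − (Σy)² = 1322.05 − 1274.49 = 47.56
r = -317.41 / √(5143.46 × 47.56) = -317.41 / 494.5937 ≈ -0.642

-0.642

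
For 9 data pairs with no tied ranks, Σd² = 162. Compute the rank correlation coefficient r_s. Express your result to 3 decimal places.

ρ = 1 − 6Σd² / [n(n²−1)] = 1 − 6×162 / (9×80)
  = 1 − 972/720 = 1 − 1.3500 ≈ -0.350

-0.350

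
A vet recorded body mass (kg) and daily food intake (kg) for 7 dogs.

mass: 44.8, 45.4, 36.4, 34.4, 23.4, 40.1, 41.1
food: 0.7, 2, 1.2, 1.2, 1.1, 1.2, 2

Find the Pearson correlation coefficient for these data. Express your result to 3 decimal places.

0.297

n = 7, Σx = 265.6, Σy = 9.4, Σx² = 10421.3, Σy² = 14.02, Σxy = 363.18
nΣxy − ΣxΣy = 2542.26 − 2496.64 = 45.62
nΣx² − (Σx)² = 72949.1 − 70543.36 = 2405.74; nΣy² − (Σy)² = 98.14 − 88.36 = 9.78
r = 45.62 / √(2405.74 × 9.78) = 45.62 / 153.3888 ≈ 0.297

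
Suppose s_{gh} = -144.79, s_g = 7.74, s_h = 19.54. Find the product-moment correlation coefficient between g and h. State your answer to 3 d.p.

-0.957

r = Cov(g,h) / (s_g · s_h) = -144.79 / (7.74 × 19.54)
  = -144.79 / 151.2396 ≈ -0.957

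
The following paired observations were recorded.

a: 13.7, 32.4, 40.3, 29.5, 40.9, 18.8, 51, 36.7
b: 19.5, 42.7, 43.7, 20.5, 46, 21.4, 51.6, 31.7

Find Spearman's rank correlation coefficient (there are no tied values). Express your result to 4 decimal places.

Rank a: 1, 4, 6, 3, 7, 2, 8, 5
Rank b: 1, 5, 6, 2, 7, 3, 8, 4
d = rank(a) − rank(b): 0, -1, 0, 1, 0, -1, 0, 1; Σd² = 4
ρ = 1 − 6Σd² / [n(n²−1)] = 1 − 6×4 / (8×63) = 1 − 24/504 ≈ 0.9524

0.9524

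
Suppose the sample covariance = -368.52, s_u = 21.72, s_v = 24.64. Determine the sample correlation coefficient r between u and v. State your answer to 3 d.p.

-0.689

r = Cov(u,v) / (s_u · s_v) = -368.52 / (21.72 × 24.64)
  = -368.52 / 535.1808 ≈ -0.689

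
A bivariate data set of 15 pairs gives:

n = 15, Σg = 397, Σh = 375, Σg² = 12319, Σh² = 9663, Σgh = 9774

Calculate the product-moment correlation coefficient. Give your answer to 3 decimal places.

r = (nΣgh − ΣgΣh) / √[(nΣg² − (Σg)²)(nΣh² − (Σh)²)]
Numerator: 15×9774 − 397×375 = -2265
Denominator: √[(184785 − 157609)(144945 − 140625)] = √[27176 × 4320] = 10835.1428
r = -2265 / 10835.1428 ≈ -0.209

-0.209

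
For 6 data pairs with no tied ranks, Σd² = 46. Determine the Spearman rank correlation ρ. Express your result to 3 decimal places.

-0.314

ρ = 1 − 6Σd² / [n(n²−1)] = 1 − 6×46 / (6×35)
  = 1 − 276/210 = 1 − 1.3143 ≈ -0.314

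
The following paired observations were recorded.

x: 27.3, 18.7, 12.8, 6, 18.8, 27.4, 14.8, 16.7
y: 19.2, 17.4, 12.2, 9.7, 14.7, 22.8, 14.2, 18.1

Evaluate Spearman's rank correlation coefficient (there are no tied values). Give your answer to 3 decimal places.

0.905

Rank x: 7, 5, 2, 1, 6, 8, 3, 4
Rank y: 7, 5, 2, 1, 4, 8, 3, 6
d = rank(x) − rank(y): 0, 0, 0, 0, 2, 0, 0, -2; Σd² = 8
ρ = 1 − 6Σd² / [n(n²−1)] = 1 − 6×8 / (8×63) = 1 − 48/504 ≈ 0.905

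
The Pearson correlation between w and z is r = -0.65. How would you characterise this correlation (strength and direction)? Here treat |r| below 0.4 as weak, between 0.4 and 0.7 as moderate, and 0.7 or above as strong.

r = -0.65 < 0 so the relationship is negative.
|r| = 0.65, which falls in the moderate range.

moderate negative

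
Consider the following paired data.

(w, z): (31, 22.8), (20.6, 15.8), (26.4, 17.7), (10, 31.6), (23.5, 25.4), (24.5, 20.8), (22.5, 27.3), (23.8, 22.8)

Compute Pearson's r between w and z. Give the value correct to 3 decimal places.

-0.550

n = 8, Σw = 182.3, Σz = 184.2, Σw² = 4407.51, Σz² = 4424.26, Σwz = 4078.95
nΣwz − ΣwΣz = 32631.6 − 33579.66 = -948.06
nΣw² − (Σw)² = 35260.08 − 33233.29 = 2026.79; nΣz² − (Σz)² = 35394.08 − 33929.64 = 1464.44
r = -948.06 / √(2026.79 × 1464.44) = -948.06 / 1722.8210 ≈ -0.550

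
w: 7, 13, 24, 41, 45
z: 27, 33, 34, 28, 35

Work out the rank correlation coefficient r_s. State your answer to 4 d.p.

Rank w: 1, 2, 3, 4, 5
Rank z: 1, 3, 4, 2, 5
d = rank(w) − rank(z): 0, -1, -1, 2, 0; Σd² = 6
ρ = 1 − 6Σd² / [n(n²−1)] = 1 − 6×6 / (5×24) = 1 − 36/120 ≈ 0.7000

0.7000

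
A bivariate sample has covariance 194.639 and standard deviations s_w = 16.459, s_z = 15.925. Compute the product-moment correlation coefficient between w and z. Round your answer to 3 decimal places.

0.743

r = Cov(w,z) / (s_w · s_z) = 194.639 / (16.459 × 15.925)
  = 194.639 / 262.1096 ≈ 0.743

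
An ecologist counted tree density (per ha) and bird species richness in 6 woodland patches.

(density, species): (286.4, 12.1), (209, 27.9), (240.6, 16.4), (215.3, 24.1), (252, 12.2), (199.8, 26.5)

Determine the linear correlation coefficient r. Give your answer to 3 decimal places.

-0.924

n = 6, Σx = 1403.1, Σy = 119.2, Σx² = 333372.45, Σy² = 2625.68, Σxy = 26800.21
nΣxy − ΣxΣy = 160801.26 − 167249.52 = -6448.26
nΣx² − (Σx)² = 2000234.7 − 1968689.61 = 31545.09; nΣy² − (Σy)² = 15754.08 − 14208.64 = 1545.44
r = -6448.26 / √(31545.09 × 1545.44) = -6448.26 / 6982.1948 ≈ -0.924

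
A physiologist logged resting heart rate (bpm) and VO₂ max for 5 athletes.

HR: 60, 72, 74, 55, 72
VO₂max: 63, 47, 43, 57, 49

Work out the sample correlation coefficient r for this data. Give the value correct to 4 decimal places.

-0.8723

n = 5, Σx = 333, Σy = 259, Σx² = 22469, Σy² = 13677, Σxy = 17009
nΣxy − ΣxΣy = 85045 − 86247 = -1202
nΣx² − (Σx)² = 112345 − 110889 = 1456; nΣy² − (Σy)² = 68385 − 67081 = 1304
r = -1202 / √(1456 × 1304) = -1202 / 1377.9057 ≈ -0.8723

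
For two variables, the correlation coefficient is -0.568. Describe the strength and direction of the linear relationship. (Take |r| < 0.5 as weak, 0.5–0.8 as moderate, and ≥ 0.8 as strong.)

moderate negative

r = -0.568 < 0 so the relationship is negative.
|r| = 0.568, which falls in the moderate range.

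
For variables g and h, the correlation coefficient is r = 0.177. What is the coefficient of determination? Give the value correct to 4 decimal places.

0.0313

r² = (0.177)² = 0.0313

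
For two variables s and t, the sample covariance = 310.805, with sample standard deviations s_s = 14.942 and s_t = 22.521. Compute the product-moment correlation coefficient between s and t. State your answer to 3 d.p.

0.924

r = Cov(s,t) / (s_s · s_t) = 310.805 / (14.942 × 22.521)
  = 310.805 / 336.5088 ≈ 0.924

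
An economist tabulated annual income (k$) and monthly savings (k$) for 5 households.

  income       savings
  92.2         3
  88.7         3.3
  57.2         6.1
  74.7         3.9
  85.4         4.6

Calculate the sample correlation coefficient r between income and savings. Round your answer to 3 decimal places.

-0.887

n = 5, Σx = 398.2, Σy = 20.9, Σx² = 32513.62, Σy² = 93.47, Σxy = 1602.4
nΣxy − ΣxΣy = 8012 − 8322.38 = -310.38
nΣx² − (Σx)² = 162568.1 − 158563.24 = 4004.86; nΣy² − (Σy)² = 467.35 − 436.81 = 30.54
r = -310.38 / √(4004.86 × 30.54) = -310.38 / 349.7262 ≈ -0.887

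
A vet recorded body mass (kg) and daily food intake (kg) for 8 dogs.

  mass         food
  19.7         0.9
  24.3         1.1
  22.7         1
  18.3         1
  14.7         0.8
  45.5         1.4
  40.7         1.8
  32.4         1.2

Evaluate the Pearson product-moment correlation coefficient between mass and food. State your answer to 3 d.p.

0.882

n = 8, Σx = 218.3, Σy = 9.2, Σx² = 6821.35, Σy² = 11.3, Σxy = 273.06
nΣxy − ΣxΣy = 2184.48 − 2008.36 = 176.12
nΣx² − (Σx)² = 54570.8 − 47654.89 = 6915.91; nΣy² − (Σy)² = 90.4 − 84.64 = 5.76
r = 176.12 / √(6915.91 × 5.76) = 176.12 / 199.5887 ≈ 0.882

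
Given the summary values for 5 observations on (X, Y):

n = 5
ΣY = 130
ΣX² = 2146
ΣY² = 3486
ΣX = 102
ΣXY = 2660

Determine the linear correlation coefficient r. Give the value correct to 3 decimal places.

r = (nΣXY − ΣXΣY) / √[(nΣX² − (ΣX)²)(nΣY² − (ΣY)²)]
Numerator: 5×2660 − 102×130 = 40
Denominator: √[(10730 − 10404)(17430 − 16900)] = √[326 × 530] = 415.6681
r = 40 / 415.6681 ≈ 0.096

0.096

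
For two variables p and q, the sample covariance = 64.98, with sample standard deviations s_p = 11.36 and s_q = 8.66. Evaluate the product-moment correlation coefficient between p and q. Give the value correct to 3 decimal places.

r = Cov(p,q) / (s_p · s_q) = 64.98 / (11.36 × 8.66)
  = 64.98 / 98.3776 ≈ 0.661

0.661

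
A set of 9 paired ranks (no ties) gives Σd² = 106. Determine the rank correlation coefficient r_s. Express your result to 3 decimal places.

ρ = 1 − 6Σd² / [n(n²−1)] = 1 − 6×106 / (9×80)
  = 1 − 636/720 = 1 − 0.8833 ≈ 0.117

0.117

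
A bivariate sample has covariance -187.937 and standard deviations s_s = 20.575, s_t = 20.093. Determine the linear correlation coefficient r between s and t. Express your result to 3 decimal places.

r = Cov(s,t) / (s_s · s_t) = -187.937 / (20.575 × 20.093)
  = -187.937 / 413.4135 ≈ -0.455

-0.455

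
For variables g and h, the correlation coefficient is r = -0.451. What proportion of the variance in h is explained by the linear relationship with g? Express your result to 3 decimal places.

r² = (-0.451)² = 0.203

0.203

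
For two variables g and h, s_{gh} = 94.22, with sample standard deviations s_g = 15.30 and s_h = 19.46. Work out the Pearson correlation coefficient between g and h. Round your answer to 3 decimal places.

r = Cov(g,h) / (s_g · s_h) = 94.22 / (15.30 × 19.46)
  = 94.22 / 297.7380 ≈ 0.316

0.316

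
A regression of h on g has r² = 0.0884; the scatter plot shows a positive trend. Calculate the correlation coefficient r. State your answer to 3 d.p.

|r| = √0.0884 = 0.297
The association is positive, so r = 0.297.

0.297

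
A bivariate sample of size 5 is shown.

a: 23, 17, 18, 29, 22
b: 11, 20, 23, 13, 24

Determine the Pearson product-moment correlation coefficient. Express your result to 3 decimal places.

-0.640

n = 5, Σa = 109, Σb = 91, Σa² = 2467, Σb² = 1795, Σab = 1912
nΣab − ΣaΣb = 9560 − 9919 = -359
nΣa² − (Σa)² = 12335 − 11881 = 454; nΣb² − (Σb)² = 8975 − 8281 = 694
r = -359 / √(454 × 694) = -359 / 561.3163 ≈ -0.640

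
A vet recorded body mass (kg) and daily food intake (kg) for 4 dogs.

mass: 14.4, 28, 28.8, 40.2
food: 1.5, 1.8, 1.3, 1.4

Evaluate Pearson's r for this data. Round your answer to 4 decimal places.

-0.2017

n = 4, Σx = 111.4, Σy = 6, Σx² = 3436.84, Σy² = 9.14, Σxy = 165.72
nΣxy − ΣxΣy = 662.88 − 668.4 = -5.52
nΣx² − (Σx)² = 13747.36 − 12409.96 = 1337.4; nΣy² − (Σy)² = 36.56 − 36 = 0.56
r = -5.52 / √(1337.4 × 0.56) = -5.52 / 27.3668 ≈ -0.2017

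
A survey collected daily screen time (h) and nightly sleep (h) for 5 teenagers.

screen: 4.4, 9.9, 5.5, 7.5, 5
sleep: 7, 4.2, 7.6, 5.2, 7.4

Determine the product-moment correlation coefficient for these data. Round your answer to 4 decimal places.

-0.9385

n = 5, Σx = 32.3, Σy = 31.4, Σx² = 228.87, Σy² = 206.2, Σxy = 190.18
nΣxy − ΣxΣy = 950.9 − 1014.22 = -63.32
nΣx² − (Σx)² = 1144.35 − 1043.29 = 101.06; nΣy² − (Σy)² = 1031 − 985.96 = 45.04
r = -63.32 / √(101.06 × 45.04) = -63.32 / 67.4666 ≈ -0.9385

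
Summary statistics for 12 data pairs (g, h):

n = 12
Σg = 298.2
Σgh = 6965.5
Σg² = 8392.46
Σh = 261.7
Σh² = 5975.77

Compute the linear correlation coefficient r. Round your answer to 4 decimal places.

r = (nΣgh − ΣgΣh) / √[(nΣg² − (Σg)²)(nΣh² − (Σh)²)]
Numerator: 12×6965.5 − 298.2×261.7 = 5547.06
Denominator: √[(100709.52 − 88923.24)(71709.24 − 68486.89)] = √[11786.28 × 3222.35] = 6162.7526
r = 5547.06 / 6162.7526 ≈ 0.9001

0.9001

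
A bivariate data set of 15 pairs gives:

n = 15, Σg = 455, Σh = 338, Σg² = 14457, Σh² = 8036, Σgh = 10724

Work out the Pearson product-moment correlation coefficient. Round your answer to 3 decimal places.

r = (nΣgh − ΣgΣh) / √[(nΣg² − (Σg)²)(nΣh² − (Σh)²)]
Numerator: 15×10724 − 455×338 = 7070
Denominator: √[(216855 − 207025)(120540 − 114244)] = √[9830 × 6296] = 7866.9994
r = 7070 / 7866.9994 ≈ 0.899

0.899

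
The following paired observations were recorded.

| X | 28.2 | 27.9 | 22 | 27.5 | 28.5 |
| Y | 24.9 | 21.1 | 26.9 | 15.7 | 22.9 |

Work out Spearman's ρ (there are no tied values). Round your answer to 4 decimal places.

-0.1000

Rank X: 4, 3, 1, 2, 5
Rank Y: 4, 2, 5, 1, 3
d = rank(X) − rank(Y): 0, 1, -4, 1, 2; Σd² = 22
ρ = 1 − 6Σd² / [n(n²−1)] = 1 − 6×22 / (5×24) = 1 − 132/120 ≈ -0.1000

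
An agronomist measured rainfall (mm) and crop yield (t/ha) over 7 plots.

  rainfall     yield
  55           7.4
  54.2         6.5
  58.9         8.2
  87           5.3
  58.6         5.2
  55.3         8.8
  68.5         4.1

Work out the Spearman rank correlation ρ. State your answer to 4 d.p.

-0.4286

Rank rainfall: 2, 1, 5, 7, 4, 3, 6
Rank yield: 5, 4, 6, 3, 2, 7, 1
d = rank(rainfall) − rank(yield): -3, -3, -1, 4, 2, -4, 5; Σd² = 80
ρ = 1 − 6Σd² / [n(n²−1)] = 1 − 6×80 / (7×48) = 1 − 480/336 ≈ -0.4286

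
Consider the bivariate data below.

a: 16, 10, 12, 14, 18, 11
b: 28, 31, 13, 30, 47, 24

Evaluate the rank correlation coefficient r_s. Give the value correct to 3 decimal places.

0.314

Rank a: 5, 1, 3, 4, 6, 2
Rank b: 3, 5, 1, 4, 6, 2
d = rank(a) − rank(b): 2, -4, 2, 0, 0, 0; Σd² = 24
ρ = 1 − 6Σd² / [n(n²−1)] = 1 − 6×24 / (6×35) = 1 − 144/210 ≈ 0.314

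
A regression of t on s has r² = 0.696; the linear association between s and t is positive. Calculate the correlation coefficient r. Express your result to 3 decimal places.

0.834

|r| = √0.696 = 0.834
The association is positive, so r = 0.834.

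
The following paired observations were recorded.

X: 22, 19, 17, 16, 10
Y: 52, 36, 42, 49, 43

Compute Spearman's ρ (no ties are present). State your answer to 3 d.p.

0.100

Rank X: 5, 4, 3, 2, 1
Rank Y: 5, 1, 2, 4, 3
d = rank(X) − rank(Y): 0, 3, 1, -2, -2; Σd² = 18
ρ = 1 − 6Σd² / [n(n²−1)] = 1 − 6×18 / (5×24) = 1 − 108/120 ≈ 0.100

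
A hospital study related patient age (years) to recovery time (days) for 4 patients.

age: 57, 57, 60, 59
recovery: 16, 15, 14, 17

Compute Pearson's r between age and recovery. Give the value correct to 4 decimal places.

-0.2582

n = 4, Σx = 233, Σy = 62, Σx² = 13579, Σy² = 966, Σxy = 3610
nΣxy − ΣxΣy = 14440 − 14446 = -6
nΣx² − (Σx)² = 54316 − 54289 = 27; nΣy² − (Σy)² = 3864 − 3844 = 20
r = -6 / √(27 × 20) = -6 / 23.2379 ≈ -0.2582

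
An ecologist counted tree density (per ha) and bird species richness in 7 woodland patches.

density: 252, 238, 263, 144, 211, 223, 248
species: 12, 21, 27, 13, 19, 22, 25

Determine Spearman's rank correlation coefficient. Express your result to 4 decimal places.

0.4286

Rank density: 6, 4, 7, 1, 2, 3, 5
Rank species: 1, 4, 7, 2, 3, 5, 6
d = rank(density) − rank(species): 5, 0, 0, -1, -1, -2, -1; Σd² = 32
ρ = 1 − 6Σd² / [n(n²−1)] = 1 − 6×32 / (7×48) = 1 − 192/336 ≈ 0.4286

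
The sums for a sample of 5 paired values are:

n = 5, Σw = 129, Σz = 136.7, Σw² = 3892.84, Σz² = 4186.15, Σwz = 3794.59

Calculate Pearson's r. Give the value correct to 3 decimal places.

0.532

r = (nΣwz − ΣwΣz) / √[(nΣw² − (Σw)²)(nΣz² − (Σz)²)]
Numerator: 5×3794.59 − 129×136.7 = 1338.65
Denominator: √[(19464.2 − 16641)(20930.75 − 18686.89)] = √[2823.2 × 2243.86] = 2516.9159
r = 1338.65 / 2516.9159 ≈ 0.532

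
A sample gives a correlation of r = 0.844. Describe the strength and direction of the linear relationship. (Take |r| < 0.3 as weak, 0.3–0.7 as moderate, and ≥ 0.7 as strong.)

r = 0.844 > 0 so the relationship is positive.
|r| = 0.844, which falls in the strong range.

strong positive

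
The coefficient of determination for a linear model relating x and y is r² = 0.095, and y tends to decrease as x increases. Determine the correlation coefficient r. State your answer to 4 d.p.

-0.3082

|r| = √0.095 = 0.3082
The association is negative, so r = −0.3082.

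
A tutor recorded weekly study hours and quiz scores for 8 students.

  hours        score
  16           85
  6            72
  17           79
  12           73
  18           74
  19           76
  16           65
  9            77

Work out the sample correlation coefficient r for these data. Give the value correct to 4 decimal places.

n = 8, Σx = 113, Σy = 601, Σx² = 1747, Σy² = 45385, Σxy = 8520
nΣxy − ΣxΣy = 68160 − 67913 = 247
nΣx² − (Σx)² = 13976 − 12769 = 1207; nΣy² − (Σy)² = 363080 − 361201 = 1879
r = 247 / √(1207 × 1879) = 247 / 1505.9724 ≈ 0.1640

0.1640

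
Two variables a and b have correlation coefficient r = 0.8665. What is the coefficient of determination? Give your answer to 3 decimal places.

0.751

r² = (0.8665)² = 0.751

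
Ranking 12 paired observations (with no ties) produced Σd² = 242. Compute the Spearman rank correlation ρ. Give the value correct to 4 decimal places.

ρ = 1 − 6Σd² / [n(n²−1)] = 1 − 6×242 / (12×143)
  = 1 − 1452/1716 = 1 − 0.84615 ≈ 0.1538

0.1538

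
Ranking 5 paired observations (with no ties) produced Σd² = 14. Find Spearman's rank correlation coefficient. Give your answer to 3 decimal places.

0.300

ρ = 1 − 6Σd² / [n(n²−1)] = 1 − 6×14 / (5×24)
  = 1 − 84/120 = 1 − 0.7000 ≈ 0.300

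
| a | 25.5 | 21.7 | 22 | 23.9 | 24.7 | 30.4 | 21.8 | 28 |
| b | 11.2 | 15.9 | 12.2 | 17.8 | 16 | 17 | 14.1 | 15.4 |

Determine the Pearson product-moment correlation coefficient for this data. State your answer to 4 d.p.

0.2952

n = 8, Σa = 198, Σb = 119.6, Σa² = 4969.84, Σb² = 1824.9, Σab = 2975.03
nΣab − ΣaΣb = 23800.24 − 23680.8 = 119.44
nΣa² − (Σa)² = 39758.72 − 39204 = 554.72; nΣb² − (Σb)² = 14599.2 − 14304.16 = 295.04
r = 119.44 / √(554.72 × 295.04) = 119.44 / 404.5548 ≈ 0.2952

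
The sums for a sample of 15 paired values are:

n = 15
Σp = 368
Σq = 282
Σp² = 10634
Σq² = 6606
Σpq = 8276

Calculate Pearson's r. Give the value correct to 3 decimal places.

r = (nΣpq − ΣpΣq) / √[(nΣp² − (Σp)²)(nΣq² − (Σq)²)]
Numerator: 15×8276 − 368×282 = 20364
Denominator: √[(159510 − 135424)(99090 − 79524)] = √[24086 × 19566] = 21708.6774
r = 20364 / 21708.6774 ≈ 0.938

0.938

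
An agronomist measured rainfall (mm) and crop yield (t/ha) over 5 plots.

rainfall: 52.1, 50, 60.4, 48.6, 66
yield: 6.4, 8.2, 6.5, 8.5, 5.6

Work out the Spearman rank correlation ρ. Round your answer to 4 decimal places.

Rank rainfall: 3, 2, 4, 1, 5
Rank yield: 2, 4, 3, 5, 1
d = rank(rainfall) − rank(yield): 1, -2, 1, -4, 4; Σd² = 38
ρ = 1 − 6Σd² / [n(n²−1)] = 1 − 6×38 / (5×24) = 1 − 228/120 ≈ -0.9000

-0.9000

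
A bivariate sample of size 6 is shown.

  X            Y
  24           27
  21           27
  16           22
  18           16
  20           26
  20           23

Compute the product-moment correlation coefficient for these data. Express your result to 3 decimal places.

n = 6, ΣX = 119, ΣY = 141, ΣX² = 2397, ΣY² = 3403, ΣXY = 2835
nΣXY − ΣXΣY = 17010 − 16779 = 231
nΣX² − (ΣX)² = 14382 − 14161 = 221; nΣY² − (ΣY)² = 20418 − 19881 = 537
r = 231 / √(221 × 537) = 231 / 344.4953 ≈ 0.671

0.671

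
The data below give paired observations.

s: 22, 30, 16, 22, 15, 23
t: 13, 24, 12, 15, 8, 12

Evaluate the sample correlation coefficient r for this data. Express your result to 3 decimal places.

0.900

n = 6, Σs = 128, Σt = 84, Σs² = 2878, Σt² = 1322, Σst = 1924
nΣst − ΣsΣt = 11544 − 10752 = 792
nΣs² − (Σs)² = 17268 − 16384 = 884; nΣt² − (Σt)² = 7932 − 7056 = 876
r = 792 / √(884 × 876) = 792 / 879.9909 ≈ 0.900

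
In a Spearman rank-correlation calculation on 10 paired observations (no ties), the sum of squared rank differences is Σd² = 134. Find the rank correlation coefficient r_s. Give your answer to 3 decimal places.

ρ = 1 − 6Σd² / [n(n²−1)] = 1 − 6×134 / (10×99)
  = 1 − 804/990 = 1 − 0.8121 ≈ 0.188

0.188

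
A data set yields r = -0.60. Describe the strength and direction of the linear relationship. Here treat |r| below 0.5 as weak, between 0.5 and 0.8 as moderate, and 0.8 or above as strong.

r = -0.60 < 0 so the relationship is negative.
|r| = 0.60, which falls in the moderate range.

moderate negative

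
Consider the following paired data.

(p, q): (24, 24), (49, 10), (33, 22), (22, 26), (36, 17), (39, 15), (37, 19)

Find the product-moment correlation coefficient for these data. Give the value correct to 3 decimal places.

n = 7, Σp = 240, Σq = 133, Σp² = 8736, Σq² = 2711, Σpq = 4264
nΣpq − ΣpΣq = 29848 − 31920 = -2072
nΣp² − (Σp)² = 61152 − 57600 = 3552; nΣq² − (Σq)² = 18977 − 17689 = 1288
r = -2072 / √(3552 × 1288) = -2072 / 2138.9194 ≈ -0.969

-0.969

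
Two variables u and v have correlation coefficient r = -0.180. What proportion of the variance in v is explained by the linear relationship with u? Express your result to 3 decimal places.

0.032

r² = (-0.180)² = 0.032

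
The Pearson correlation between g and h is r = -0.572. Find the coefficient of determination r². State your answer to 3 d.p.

r² = (-0.572)² = 0.327

0.327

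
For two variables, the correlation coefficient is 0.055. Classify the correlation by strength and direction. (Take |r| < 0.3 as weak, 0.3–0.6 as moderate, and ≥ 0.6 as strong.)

weak positive

r = 0.055 > 0 so the relationship is positive.
|r| = 0.055, which falls in the weak range.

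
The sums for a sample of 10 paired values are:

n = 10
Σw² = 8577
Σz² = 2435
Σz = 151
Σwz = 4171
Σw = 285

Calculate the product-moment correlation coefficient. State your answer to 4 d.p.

-0.4994

r = (nΣwz − ΣwΣz) / √[(nΣw² − (Σw)²)(nΣz² − (Σz)²)]
Numerator: 10×4171 − 285×151 = -1325
Denominator: √[(85770 − 81225)(24350 − 22801)] = √[4545 × 1549] = 2653.3385
r = -1325 / 2653.3385 ≈ -0.4994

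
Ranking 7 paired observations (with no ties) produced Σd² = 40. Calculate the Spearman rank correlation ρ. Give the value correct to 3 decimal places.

0.286

ρ = 1 − 6Σd² / [n(n²−1)] = 1 − 6×40 / (7×48)
  = 1 − 240/336 = 1 − 0.7143 ≈ 0.286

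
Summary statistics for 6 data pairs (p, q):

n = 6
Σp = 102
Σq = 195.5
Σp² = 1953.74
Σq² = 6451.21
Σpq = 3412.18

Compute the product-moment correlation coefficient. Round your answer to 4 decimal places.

r = (nΣpq − ΣpΣq) / √[(nΣp² − (Σp)²)(nΣq² − (Σq)²)]
Numerator: 6×3412.18 − 102×195.5 = 532.08
Denominator: √[(11722.44 − 10404)(38707.26 − 38220.25)] = √[1318.44 × 487.01] = 801.3073
r = 532.08 / 801.3073 ≈ 0.6640

0.6640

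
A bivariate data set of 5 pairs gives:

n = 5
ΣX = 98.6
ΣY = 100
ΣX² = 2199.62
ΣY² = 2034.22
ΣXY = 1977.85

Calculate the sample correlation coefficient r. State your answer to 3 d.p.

r = (nΣXY − ΣXΣY) / √[(nΣX² − (ΣX)²)(nΣY² − (ΣY)²)]
Numerator: 5×1977.85 − 98.6×100 = 29.25
Denominator: √[(10998.1 − 9721.96)(10171.1 − 10000)] = √[1276.14 × 171.1] = 467.2767
r = 29.25 / 467.2767 ≈ 0.063

0.063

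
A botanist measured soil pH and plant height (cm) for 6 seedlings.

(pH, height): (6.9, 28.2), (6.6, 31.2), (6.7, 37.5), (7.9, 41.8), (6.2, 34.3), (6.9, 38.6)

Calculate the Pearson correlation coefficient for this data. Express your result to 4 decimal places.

n = 6, Σx = 41.2, Σy = 211.6, Σx² = 284.52, Σy² = 7588.62, Σxy = 1460.97
nΣxy − ΣxΣy = 8765.82 − 8717.92 = 47.9
nΣx² − (Σx)² = 1707.12 − 1697.44 = 9.68; nΣy² − (Σy)² = 45531.72 − 44774.56 = 757.16
r = 47.9 / √(9.68 × 757.16) = 47.9 / 85.6114 ≈ 0.5595

0.5595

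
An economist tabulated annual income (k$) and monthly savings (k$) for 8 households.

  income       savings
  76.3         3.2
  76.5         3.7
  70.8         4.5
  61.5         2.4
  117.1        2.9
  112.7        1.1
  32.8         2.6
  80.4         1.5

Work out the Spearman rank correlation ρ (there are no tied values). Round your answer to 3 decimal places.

Rank income: 4, 5, 3, 2, 8, 7, 1, 6
Rank savings: 6, 7, 8, 3, 5, 1, 4, 2
d = rank(income) − rank(savings): -2, -2, -5, -1, 3, 6, -3, 4; Σd² = 104
ρ = 1 − 6Σd² / [n(n²−1)] = 1 − 6×104 / (8×63) = 1 − 624/504 ≈ -0.238

-0.238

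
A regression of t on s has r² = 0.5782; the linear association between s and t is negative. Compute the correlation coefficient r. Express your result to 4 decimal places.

|r| = √0.5782 = 0.7604
The association is negative, so r = −0.7604.

-0.7604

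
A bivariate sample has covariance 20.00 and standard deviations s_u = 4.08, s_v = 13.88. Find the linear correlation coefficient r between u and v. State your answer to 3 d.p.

0.353

r = Cov(u,v) / (s_u · s_v) = 20.00 / (4.08 × 13.88)
  = 20.00 / 56.6304 ≈ 0.353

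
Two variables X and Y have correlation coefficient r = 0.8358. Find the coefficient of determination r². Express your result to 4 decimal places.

0.6986

r² = (0.8358)² = 0.6986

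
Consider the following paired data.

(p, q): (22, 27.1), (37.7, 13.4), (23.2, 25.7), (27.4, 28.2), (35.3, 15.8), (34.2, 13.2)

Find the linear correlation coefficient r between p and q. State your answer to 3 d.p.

-0.917

n = 6, Σp = 179.8, Σq = 123.4, Σp² = 5610.02, Σq² = 2793.58, Σpq = 3479.48
nΣpq − ΣpΣq = 20876.88 − 22187.32 = -1310.44
nΣp² − (Σp)² = 33660.12 − 32328.04 = 1332.08; nΣq² − (Σq)² = 16761.48 − 15227.56 = 1533.92
r = -1310.44 / √(1332.08 × 1533.92) = -1310.44 / 1429.4419 ≈ -0.917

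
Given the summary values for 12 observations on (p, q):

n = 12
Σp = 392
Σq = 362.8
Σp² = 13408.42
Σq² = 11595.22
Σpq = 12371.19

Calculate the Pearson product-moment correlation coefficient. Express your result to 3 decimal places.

r = (nΣpq − ΣpΣq) / √[(nΣp² − (Σp)²)(nΣq² − (Σq)²)]
Numerator: 12×12371.19 − 392×362.8 = 6236.68
Denominator: √[(160901.04 − 153664)(139142.64 − 131623.84)] = √[7237.04 × 7518.8] = 7376.5748
r = 6236.68 / 7376.5748 ≈ 0.845

0.845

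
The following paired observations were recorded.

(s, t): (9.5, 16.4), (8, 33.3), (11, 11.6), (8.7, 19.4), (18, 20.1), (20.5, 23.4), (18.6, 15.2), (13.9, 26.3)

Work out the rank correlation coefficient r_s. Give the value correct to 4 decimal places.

Rank s: 3, 1, 4, 2, 6, 8, 7, 5
Rank t: 3, 8, 1, 4, 5, 6, 2, 7
d = rank(s) − rank(t): 0, -7, 3, -2, 1, 2, 5, -2; Σd² = 96
ρ = 1 − 6Σd² / [n(n²−1)] = 1 − 6×96 / (8×63) = 1 − 576/504 ≈ -0.1429

-0.1429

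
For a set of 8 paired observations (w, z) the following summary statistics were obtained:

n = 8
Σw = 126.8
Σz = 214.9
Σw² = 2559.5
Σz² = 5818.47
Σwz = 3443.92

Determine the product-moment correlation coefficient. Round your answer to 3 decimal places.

r = (nΣwz − ΣwΣz) / √[(nΣw² − (Σw)²)(nΣz² − (Σz)²)]
Numerator: 8×3443.92 − 126.8×214.9 = 302.04
Denominator: √[(20476 − 16078.24)(46547.76 − 46182.01)] = √[4397.76 × 365.75] = 1268.2589
r = 302.04 / 1268.2589 ≈ 0.238

0.238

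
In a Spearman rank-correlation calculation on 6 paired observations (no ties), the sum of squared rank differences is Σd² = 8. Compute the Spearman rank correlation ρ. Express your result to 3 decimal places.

0.771

ρ = 1 − 6Σd² / [n(n²−1)] = 1 − 6×8 / (6×35)
  = 1 − 48/210 = 1 − 0.2286 ≈ 0.771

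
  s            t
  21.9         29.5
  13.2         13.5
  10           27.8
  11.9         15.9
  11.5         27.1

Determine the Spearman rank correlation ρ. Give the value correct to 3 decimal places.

0.000

Rank s: 5, 4, 1, 3, 2
Rank t: 5, 1, 4, 2, 3
d = rank(s) − rank(t): 0, 3, -3, 1, -1; Σd² = 20
ρ = 1 − 6Σd² / [n(n²−1)] = 1 − 6×20 / (5×24) = 1 − 120/120 ≈ 0.000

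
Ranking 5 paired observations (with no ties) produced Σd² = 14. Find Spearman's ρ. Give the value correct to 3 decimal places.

ρ = 1 − 6Σd² / [n(n²−1)] = 1 − 6×14 / (5×24)
  = 1 − 84/120 = 1 − 0.7000 ≈ 0.300

0.300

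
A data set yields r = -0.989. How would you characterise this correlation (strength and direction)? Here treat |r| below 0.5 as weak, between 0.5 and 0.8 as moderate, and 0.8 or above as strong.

r = -0.989 < 0 so the relationship is negative.
|r| = 0.989, which falls in the strong range.

strong negative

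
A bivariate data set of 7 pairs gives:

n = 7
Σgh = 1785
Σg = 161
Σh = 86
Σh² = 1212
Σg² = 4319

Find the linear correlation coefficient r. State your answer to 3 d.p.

r = (nΣgh − ΣgΣh) / √[(nΣg² − (Σg)²)(nΣh² − (Σh)²)]
Numerator: 7×1785 − 161×86 = -1351
Denominator: √[(30233 − 25921)(8484 − 7396)] = √[4312 × 1088] = 2165.9769
r = -1351 / 2165.9769 ≈ -0.624

-0.624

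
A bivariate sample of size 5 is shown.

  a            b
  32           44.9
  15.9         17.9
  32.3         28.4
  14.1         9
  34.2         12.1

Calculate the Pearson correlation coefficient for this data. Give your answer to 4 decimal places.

0.5126

n = 5, Σa = 128.5, Σb = 112.3, Σa² = 3688.55, Σb² = 3370.39, Σab = 3179.45
nΣab − ΣaΣb = 15897.25 − 14430.55 = 1466.7
nΣa² − (Σa)² = 18442.75 − 16512.25 = 1930.5; nΣb² − (Σb)² = 16851.95 − 12611.29 = 4240.66
r = 1466.7 / √(1930.5 × 4240.66) = 1466.7 / 2861.2225 ≈ 0.5126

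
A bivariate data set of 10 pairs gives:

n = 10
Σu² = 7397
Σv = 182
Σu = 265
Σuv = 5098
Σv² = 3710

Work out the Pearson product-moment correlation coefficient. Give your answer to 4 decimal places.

0.7127

r = (nΣuv − ΣuΣv) / √[(nΣu² − (Σu)²)(nΣv² − (Σv)²)]
Numerator: 10×5098 − 265×182 = 2750
Denominator: √[(73970 − 70225)(37100 − 33124)] = √[3745 × 3976] = 3858.7718
r = 2750 / 3858.7718 ≈ 0.7127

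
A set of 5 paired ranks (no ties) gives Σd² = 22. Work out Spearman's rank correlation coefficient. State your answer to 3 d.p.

-0.100

ρ = 1 − 6Σd² / [n(n²−1)] = 1 − 6×22 / (5×24)
  = 1 − 132/120 = 1 − 1.1000 ≈ -0.100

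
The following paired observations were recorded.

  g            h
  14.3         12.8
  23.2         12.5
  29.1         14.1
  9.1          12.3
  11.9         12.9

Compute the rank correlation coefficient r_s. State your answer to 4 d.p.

0.6000

Rank g: 3, 4, 5, 1, 2
Rank h: 3, 2, 5, 1, 4
d = rank(g) − rank(h): 0, 2, 0, 0, -2; Σd² = 8
ρ = 1 − 6Σd² / [n(n²−1)] = 1 − 6×8 / (5×24) = 1 − 48/120 ≈ 0.6000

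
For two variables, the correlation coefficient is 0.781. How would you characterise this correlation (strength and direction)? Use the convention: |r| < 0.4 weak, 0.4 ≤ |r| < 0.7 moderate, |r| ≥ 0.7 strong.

strong positive

r = 0.781 > 0 so the relationship is positive.
|r| = 0.781, which falls in the strong range.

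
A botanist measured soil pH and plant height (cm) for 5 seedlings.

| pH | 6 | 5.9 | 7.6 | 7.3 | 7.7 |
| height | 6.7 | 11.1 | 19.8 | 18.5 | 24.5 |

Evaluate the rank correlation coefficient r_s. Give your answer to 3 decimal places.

0.900

Rank pH: 2, 1, 4, 3, 5
Rank height: 1, 2, 4, 3, 5
d = rank(pH) − rank(height): 1, -1, 0, 0, 0; Σd² = 2
ρ = 1 − 6Σd² / [n(n²−1)] = 1 − 6×2 / (5×24) = 1 − 12/120 ≈ 0.900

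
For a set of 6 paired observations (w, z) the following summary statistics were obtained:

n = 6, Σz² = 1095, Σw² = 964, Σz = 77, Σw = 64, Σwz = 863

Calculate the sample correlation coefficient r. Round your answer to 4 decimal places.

0.2403

r = (nΣwz − ΣwΣz) / √[(nΣw² − (Σw)²)(nΣz² − (Σz)²)]
Numerator: 6×863 − 64×77 = 250
Denominator: √[(5784 − 4096)(6570 − 5929)] = √[1688 × 641] = 1040.1961
r = 250 / 1040.1961 ≈ 0.2403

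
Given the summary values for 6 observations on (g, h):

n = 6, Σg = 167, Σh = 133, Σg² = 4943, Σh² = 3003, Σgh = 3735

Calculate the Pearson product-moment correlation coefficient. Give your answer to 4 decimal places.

r = (nΣgh − ΣgΣh) / √[(nΣg² − (Σg)²)(nΣh² − (Σh)²)]
Numerator: 6×3735 − 167×133 = 199
Denominator: √[(29658 − 27889)(18018 − 17689)] = √[1769 × 329] = 762.8899
r = 199 / 762.8899 ≈ 0.2609

0.2609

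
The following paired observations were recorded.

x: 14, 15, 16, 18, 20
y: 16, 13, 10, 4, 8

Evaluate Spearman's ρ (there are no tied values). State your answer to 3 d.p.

Rank x: 1, 2, 3, 4, 5
Rank y: 5, 4, 3, 1, 2
d = rank(x) − rank(y): -4, -2, 0, 3, 3; Σd² = 38
ρ = 1 − 6Σd² / [n(n²−1)] = 1 − 6×38 / (5×24) = 1 − 228/120 ≈ -0.900

-0.900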